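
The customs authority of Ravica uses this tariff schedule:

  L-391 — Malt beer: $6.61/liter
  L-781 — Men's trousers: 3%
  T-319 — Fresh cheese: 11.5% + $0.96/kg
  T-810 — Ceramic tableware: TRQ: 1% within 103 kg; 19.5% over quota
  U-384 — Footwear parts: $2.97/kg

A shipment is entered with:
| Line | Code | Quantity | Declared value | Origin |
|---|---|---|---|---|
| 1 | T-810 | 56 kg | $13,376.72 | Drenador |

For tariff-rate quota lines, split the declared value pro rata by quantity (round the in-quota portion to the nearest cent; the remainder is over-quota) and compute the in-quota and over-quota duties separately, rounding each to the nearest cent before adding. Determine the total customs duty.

Line 1 (T-810, Drenador, 56 kg, $13,376.72):
Code T-810 is under a tariff-rate quota (threshold 103 kg). Quantity 56 kg is within the quota, so the in-quota rate 1% applies to the full value.
Duty = $13,376.72 × 1% = $133.77.

$133.77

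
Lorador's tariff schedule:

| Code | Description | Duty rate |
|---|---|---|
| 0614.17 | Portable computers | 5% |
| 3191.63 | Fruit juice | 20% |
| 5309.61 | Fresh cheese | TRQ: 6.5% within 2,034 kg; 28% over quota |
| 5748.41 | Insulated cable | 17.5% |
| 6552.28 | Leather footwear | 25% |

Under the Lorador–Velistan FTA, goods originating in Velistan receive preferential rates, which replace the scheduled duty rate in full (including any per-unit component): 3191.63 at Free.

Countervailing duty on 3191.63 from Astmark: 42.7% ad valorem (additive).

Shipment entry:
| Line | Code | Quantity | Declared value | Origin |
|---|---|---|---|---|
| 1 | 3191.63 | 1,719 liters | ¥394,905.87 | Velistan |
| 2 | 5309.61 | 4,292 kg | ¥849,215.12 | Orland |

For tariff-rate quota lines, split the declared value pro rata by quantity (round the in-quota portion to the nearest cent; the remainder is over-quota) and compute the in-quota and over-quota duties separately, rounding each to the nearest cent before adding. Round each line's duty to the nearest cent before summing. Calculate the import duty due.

Line 1 (3191.63, Velistan, 1,719 liters, ¥394,905.87):
Base rate for 3191.63 is 20%.
Origin Velistan qualifies under the Lorador–Velistan agreement and 3191.63 is covered: preferential rate Free applies instead.
The additional-duty order on 3191.63 targets Astmark, not Velistan; it does not apply.
Duty = ¥394,905.87 × 0% = ¥0.00.
Line 2 (5309.61, Orland, 4,292 kg, ¥849,215.12):
Code 5309.61 is under a tariff-rate quota (threshold 2,034 kg). In-quota: 2,034 kg at 6.5%; over-quota: 2,258 kg at 28%.
Pro-rata value split: in-quota = ¥849,215.12 × 2,034/4,292 = ¥402,447.24; over-quota = ¥849,215.12 − ¥402,447.24 = ¥446,767.88.
In-quota duty = ¥402,447.24 × 6.5% = ¥26,159.07. Over-quota duty = ¥446,767.88 × 28% = ¥125,095.01.
Line duty = ¥26,159.07 + ¥125,095.01 = ¥151,254.08.
Total = ¥0.00 + ¥151,254.08 = ¥151,254.08.

¥151,254.08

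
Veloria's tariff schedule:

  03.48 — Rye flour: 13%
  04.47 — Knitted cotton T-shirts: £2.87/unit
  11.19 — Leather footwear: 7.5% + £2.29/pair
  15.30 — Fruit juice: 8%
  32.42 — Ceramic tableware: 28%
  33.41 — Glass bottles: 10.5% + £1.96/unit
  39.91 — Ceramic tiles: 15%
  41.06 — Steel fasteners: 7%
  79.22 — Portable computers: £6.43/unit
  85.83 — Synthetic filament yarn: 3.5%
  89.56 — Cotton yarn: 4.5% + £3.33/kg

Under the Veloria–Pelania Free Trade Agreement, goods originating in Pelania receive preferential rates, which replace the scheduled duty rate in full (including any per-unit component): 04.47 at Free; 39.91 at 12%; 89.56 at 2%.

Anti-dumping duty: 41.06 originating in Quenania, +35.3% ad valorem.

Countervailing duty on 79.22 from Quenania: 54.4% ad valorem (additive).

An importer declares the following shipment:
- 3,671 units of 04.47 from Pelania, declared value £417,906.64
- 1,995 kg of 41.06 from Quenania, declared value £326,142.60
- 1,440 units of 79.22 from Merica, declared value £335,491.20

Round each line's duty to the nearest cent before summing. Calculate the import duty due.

Line 1 (04.47, Pelania, 3,671 units, £417,906.64):
Base rate for 04.47 is £2.87/unit.
Origin Pelania qualifies under the Veloria–Pelania agreement and 04.47 is covered: preferential rate Free applies instead.
Duty = £417,906.64 × 0% = £0.00.
Line 2 (41.06, Quenania, 1,995 kg, £326,142.60):
Base rate for 41.06 is 7%.
Additional duty on 41.06 from Quenania: +35.3%. Applied ad valorem rate: 7% + 35.3% = 42.3%.
Duty = £326,142.60 × 42.3% = £137,958.32.
Line 3 (79.22, Merica, 1,440 units, £335,491.20):
Base rate for 79.22 is £6.43/unit.
The additional-duty order on 79.22 targets Quenania, not Merica; it does not apply.
Duty = 1,440 × £6.43 = £9,259.20.
Total = £0.00 + £137,958.32 + £9,259.20 = £147,217.52.

£147,217.52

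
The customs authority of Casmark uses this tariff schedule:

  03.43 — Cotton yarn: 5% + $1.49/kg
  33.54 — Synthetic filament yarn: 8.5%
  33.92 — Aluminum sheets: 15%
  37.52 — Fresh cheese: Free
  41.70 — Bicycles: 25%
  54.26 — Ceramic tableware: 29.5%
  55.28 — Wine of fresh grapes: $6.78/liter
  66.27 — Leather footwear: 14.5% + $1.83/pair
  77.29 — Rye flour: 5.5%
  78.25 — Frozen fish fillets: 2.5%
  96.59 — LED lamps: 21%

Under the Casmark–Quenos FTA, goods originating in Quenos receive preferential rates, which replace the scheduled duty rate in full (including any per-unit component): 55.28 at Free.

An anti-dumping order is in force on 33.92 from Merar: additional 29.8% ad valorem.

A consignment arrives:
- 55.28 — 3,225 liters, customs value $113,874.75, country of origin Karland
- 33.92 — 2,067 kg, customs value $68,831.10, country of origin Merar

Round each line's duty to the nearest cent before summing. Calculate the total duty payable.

Line 1 (55.28, Karland, 3,225 liters, $113,874.75):
Base rate for 55.28 is $6.78/liter.
55.28 has an FTA preferential rate, but origin Karland is not Quenos; base rate stands.
Duty = 3,225 × $6.78 = $21,865.50.
Line 2 (33.92, Merar, 2,067 kg, $68,831.10):
Base rate for 33.92 is 15%.
Additional duty on 33.92 from Merar: +29.8%. Applied ad valorem rate: 15% + 29.8% = 44.8%.
Duty = $68,831.10 × 44.8% = $30,836.33.
Total = $21,865.50 + $30,836.33 = $52,701.83.

$52,701.83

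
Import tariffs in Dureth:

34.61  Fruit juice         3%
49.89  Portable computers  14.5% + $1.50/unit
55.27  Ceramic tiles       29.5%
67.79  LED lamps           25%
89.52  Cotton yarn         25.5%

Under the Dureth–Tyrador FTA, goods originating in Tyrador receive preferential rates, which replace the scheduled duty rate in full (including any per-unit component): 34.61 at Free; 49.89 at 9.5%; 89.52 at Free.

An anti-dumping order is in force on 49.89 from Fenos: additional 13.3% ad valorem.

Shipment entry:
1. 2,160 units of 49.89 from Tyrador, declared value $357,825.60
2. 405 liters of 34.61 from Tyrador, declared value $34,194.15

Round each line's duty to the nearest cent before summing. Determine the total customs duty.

$33,993.43

Line 1 (49.89, Tyrador, 2,160 units, $357,825.60):
Base rate for 49.89 is 14.5% + $1.50/unit.
Origin Tyrador qualifies under the Dureth–Tyrador agreement and 49.89 is covered: preferential rate 9.5% applies instead.
The additional-duty order on 49.89 targets Fenos, not Tyrador; it does not apply.
Duty = $357,825.60 × 9.5% = $33,993.43.
Line 2 (34.61, Tyrador, 405 liters, $34,194.15):
Base rate for 34.61 is 3%.
Origin Tyrador qualifies under the Dureth–Tyrador agreement and 34.61 is covered: preferential rate Free applies instead.
Duty = $34,194.15 × 0% = $0.00.
Total = $33,993.43 + $0.00 = $33,993.43.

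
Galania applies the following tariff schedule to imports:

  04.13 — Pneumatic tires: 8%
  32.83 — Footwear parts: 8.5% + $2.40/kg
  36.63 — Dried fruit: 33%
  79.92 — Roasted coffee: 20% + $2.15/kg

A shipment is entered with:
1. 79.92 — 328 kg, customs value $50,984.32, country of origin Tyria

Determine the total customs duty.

$10,902.06

Line 1 (79.92, Tyria, 328 kg, $50,984.32):
Base rate for 79.92 is 20% + $2.15/kg.
Duty = $50,984.32 × 20% + 328 × $2.15 = $10,902.06.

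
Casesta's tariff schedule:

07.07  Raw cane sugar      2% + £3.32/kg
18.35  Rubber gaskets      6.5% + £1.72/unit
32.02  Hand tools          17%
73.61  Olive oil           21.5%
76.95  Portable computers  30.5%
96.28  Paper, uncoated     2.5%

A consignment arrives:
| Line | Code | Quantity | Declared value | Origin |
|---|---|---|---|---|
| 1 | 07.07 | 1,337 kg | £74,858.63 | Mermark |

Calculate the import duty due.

£5,936.01

Line 1 (07.07, Mermark, 1,337 kg, £74,858.63):
Base rate for 07.07 is 2% + £3.32/kg.
Duty = £74,858.63 × 2% + 1,337 × £3.32 = £5,936.01.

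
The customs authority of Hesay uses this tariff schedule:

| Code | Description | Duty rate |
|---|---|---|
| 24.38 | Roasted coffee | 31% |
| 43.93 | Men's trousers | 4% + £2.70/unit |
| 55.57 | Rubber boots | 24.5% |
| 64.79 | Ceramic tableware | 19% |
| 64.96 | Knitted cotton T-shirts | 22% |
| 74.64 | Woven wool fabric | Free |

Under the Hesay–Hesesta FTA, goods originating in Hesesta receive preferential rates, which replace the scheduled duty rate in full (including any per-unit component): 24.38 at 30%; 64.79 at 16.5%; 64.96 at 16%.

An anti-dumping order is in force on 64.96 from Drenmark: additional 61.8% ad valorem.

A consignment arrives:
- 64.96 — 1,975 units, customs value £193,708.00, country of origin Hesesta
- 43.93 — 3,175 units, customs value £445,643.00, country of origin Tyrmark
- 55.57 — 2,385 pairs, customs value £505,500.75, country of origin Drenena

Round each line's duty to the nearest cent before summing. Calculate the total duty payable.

Line 1 (64.96, Hesesta, 1,975 units, £193,708.00):
Base rate for 64.96 is 22%.
Origin Hesesta qualifies under the Hesay–Hesesta agreement and 64.96 is covered: preferential rate 16% applies instead.
The additional-duty order on 64.96 targets Drenmark, not Hesesta; it does not apply.
Duty = £193,708.00 × 16% = £30,993.28.
Line 2 (43.93, Tyrmark, 3,175 units, £445,643.00):
Base rate for 43.93 is 4% + £2.70/unit.
Duty = £445,643.00 × 4% + 3,175 × £2.70 = £26,398.22.
Line 3 (55.57, Drenena, 2,385 pairs, £505,500.75):
Base rate for 55.57 is 24.5%.
Duty = £505,500.75 × 24.5% = £123,847.68.
Total = £30,993.28 + £26,398.22 + £123,847.68 = £181,239.18.

£181,239.18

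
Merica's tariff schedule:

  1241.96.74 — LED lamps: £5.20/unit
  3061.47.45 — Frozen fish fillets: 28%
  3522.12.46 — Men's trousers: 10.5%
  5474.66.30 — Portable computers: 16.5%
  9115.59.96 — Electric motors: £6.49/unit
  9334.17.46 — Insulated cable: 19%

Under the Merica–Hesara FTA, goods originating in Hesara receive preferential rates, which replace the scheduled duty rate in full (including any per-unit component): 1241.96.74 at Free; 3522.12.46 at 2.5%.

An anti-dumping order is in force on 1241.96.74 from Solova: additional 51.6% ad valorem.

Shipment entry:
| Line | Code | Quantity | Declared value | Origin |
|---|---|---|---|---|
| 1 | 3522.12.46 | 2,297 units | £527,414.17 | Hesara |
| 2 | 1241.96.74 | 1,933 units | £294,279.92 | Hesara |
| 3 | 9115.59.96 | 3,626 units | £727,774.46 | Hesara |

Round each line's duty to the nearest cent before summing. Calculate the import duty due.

£36,718.09

Line 1 (3522.12.46, Hesara, 2,297 units, £527,414.17):
Base rate for 3522.12.46 is 10.5%.
Origin Hesara qualifies under the Merica–Hesara agreement and 3522.12.46 is covered: preferential rate 2.5% applies instead.
Duty = £527,414.17 × 2.5% = £13,185.35.
Line 2 (1241.96.74, Hesara, 1,933 units, £294,279.92):
Base rate for 1241.96.74 is £5.20/unit.
Origin Hesara qualifies under the Merica–Hesara agreement and 1241.96.74 is covered: preferential rate Free applies instead.
The additional-duty order on 1241.96.74 targets Solova, not Hesara; it does not apply.
Duty = £294,279.92 × 0% = £0.00.
Line 3 (9115.59.96, Hesara, 3,626 units, £727,774.46):
Base rate for 9115.59.96 is £6.49/unit.
Origin Hesara is the FTA partner but 9115.59.96 is not on the preference list; base rate stands.
Duty = 3,626 × £6.49 = £23,532.74.
Total = £13,185.35 + £0.00 + £23,532.74 = £36,718.09.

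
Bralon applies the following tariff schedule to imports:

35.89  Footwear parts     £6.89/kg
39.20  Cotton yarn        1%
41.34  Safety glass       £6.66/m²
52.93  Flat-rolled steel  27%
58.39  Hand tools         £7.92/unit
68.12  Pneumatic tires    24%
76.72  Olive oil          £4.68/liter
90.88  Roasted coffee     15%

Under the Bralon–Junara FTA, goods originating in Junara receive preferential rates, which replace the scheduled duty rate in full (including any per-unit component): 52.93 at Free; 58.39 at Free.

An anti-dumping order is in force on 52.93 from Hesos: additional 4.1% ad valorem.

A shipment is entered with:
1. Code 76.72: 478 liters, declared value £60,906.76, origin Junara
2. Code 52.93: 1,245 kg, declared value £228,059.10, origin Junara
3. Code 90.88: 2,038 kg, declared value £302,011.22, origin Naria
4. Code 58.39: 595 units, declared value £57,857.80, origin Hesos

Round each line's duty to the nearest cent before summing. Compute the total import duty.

£52,251.12

Line 1 (76.72, Junara, 478 liters, £60,906.76):
Base rate for 76.72 is £4.68/liter.
Origin Junara is the FTA partner but 76.72 is not on the preference list; base rate stands.
Duty = 478 × £4.68 = £2,237.04.
Line 2 (52.93, Junara, 1,245 kg, £228,059.10):
Base rate for 52.93 is 27%.
Origin Junara qualifies under the Bralon–Junara agreement and 52.93 is covered: preferential rate Free applies instead.
The additional-duty order on 52.93 targets Hesos, not Junara; it does not apply.
Duty = £228,059.10 × 0% = £0.00.
Line 3 (90.88, Naria, 2,038 kg, £302,011.22):
Base rate for 90.88 is 15%.
Duty = £302,011.22 × 15% = £45,301.68.
Line 4 (58.39, Hesos, 595 units, £57,857.80):
Base rate for 58.39 is £7.92/unit.
58.39 has an FTA preferential rate, but origin Hesos is not Junara; base rate stands.
Duty = 595 × £7.92 = £4,712.40.
Total = £2,237.04 + £0.00 + £45,301.68 + £4,712.40 = £52,251.12.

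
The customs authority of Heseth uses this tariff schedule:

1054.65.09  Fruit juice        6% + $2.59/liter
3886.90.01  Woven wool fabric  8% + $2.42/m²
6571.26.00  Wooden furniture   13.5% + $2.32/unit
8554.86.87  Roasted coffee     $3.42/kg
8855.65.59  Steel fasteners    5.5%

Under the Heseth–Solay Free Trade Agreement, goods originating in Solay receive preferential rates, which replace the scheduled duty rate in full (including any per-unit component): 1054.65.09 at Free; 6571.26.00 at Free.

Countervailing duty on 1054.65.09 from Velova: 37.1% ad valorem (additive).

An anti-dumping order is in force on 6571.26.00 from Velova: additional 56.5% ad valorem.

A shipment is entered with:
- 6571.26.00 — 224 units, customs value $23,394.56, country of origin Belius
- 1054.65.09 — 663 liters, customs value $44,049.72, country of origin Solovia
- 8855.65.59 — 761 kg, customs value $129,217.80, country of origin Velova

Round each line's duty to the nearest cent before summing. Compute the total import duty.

Line 1 (6571.26.00, Belius, 224 units, $23,394.56):
Base rate for 6571.26.00 is 13.5% + $2.32/unit.
6571.26.00 has an FTA preferential rate, but origin Belius is not Solay; base rate stands.
The additional-duty order on 6571.26.00 targets Velova, not Belius; it does not apply.
Duty = $23,394.56 × 13.5% + 224 × $2.32 = $3,677.95.
Line 2 (1054.65.09, Solovia, 663 liters, $44,049.72):
Base rate for 1054.65.09 is 6% + $2.59/liter.
1054.65.09 has an FTA preferential rate, but origin Solovia is not Solay; base rate stands.
The additional-duty order on 1054.65.09 targets Velova, not Solovia; it does not apply.
Duty = $44,049.72 × 6% + 663 × $2.59 = $4,360.15.
Line 3 (8855.65.59, Velova, 761 kg, $129,217.80):
Base rate for 8855.65.59 is 5.5%.
Duty = $129,217.80 × 5.5% = $7,106.98.
Total = $3,677.95 + $4,360.15 + $7,106.98 = $15,145.08.

$15,145.08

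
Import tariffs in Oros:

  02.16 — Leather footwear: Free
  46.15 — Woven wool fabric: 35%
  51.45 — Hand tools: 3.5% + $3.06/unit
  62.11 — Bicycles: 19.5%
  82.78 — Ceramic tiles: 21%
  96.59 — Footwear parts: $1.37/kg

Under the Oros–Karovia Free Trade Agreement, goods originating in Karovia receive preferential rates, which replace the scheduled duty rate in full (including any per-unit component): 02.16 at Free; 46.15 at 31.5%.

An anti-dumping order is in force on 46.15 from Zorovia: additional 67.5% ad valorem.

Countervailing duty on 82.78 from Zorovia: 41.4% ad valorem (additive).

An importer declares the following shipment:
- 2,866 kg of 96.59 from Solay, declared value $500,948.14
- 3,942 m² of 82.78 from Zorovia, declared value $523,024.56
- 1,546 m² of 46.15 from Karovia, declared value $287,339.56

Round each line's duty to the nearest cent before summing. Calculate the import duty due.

Line 1 (96.59, Solay, 2,866 kg, $500,948.14):
Base rate for 96.59 is $1.37/kg.
Duty = 2,866 × $1.37 = $3,926.42.
Line 2 (82.78, Zorovia, 3,942 m², $523,024.56):
Base rate for 82.78 is 21%.
Additional duty on 82.78 from Zorovia: +41.4%. Applied ad valorem rate: 21% + 41.4% = 62.4%.
Duty = $523,024.56 × 62.4% = $326,367.33.
Line 3 (46.15, Karovia, 1,546 m², $287,339.56):
Base rate for 46.15 is 35%.
Origin Karovia qualifies under the Oros–Karovia agreement and 46.15 is covered: preferential rate 31.5% applies instead.
The additional-duty order on 46.15 targets Zorovia, not Karovia; it does not apply.
Duty = $287,339.56 × 31.5% = $90,511.96.
Total = $3,926.42 + $326,367.33 + $90,511.96 = $420,805.71.

$420,805.71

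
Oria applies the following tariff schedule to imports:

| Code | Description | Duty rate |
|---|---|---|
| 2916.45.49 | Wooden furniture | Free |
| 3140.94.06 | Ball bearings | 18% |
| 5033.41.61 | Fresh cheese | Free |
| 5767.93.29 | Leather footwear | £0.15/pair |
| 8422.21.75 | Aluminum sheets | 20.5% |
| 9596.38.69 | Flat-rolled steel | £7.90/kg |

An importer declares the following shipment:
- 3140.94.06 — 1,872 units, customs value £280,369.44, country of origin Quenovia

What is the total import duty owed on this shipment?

£50,466.50

Line 1 (3140.94.06, Quenovia, 1,872 units, £280,369.44):
Base rate for 3140.94.06 is 18%.
Duty = £280,369.44 × 18% = £50,466.50.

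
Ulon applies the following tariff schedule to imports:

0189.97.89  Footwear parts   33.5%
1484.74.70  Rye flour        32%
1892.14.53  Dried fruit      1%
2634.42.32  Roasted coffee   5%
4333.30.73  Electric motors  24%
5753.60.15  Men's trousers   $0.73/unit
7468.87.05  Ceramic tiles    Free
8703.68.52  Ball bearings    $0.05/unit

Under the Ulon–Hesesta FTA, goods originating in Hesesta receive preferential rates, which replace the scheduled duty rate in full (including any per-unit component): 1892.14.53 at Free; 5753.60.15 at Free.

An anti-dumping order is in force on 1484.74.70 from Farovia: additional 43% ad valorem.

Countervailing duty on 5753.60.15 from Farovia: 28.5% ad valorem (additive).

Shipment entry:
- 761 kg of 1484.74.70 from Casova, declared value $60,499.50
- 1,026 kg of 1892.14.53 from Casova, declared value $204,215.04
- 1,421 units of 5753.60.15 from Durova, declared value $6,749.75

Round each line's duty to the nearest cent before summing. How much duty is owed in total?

$22,439.32

Line 1 (1484.74.70, Casova, 761 kg, $60,499.50):
Base rate for 1484.74.70 is 32%.
The additional-duty order on 1484.74.70 targets Farovia, not Casova; it does not apply.
Duty = $60,499.50 × 32% = $19,359.84.
Line 2 (1892.14.53, Casova, 1,026 kg, $204,215.04):
Base rate for 1892.14.53 is 1%.
1892.14.53 has an FTA preferential rate, but origin Casova is not Hesesta; base rate stands.
Duty = $204,215.04 × 1% = $2,042.15.
Line 3 (5753.60.15, Durova, 1,421 units, $6,749.75):
Base rate for 5753.60.15 is $0.73/unit.
5753.60.15 has an FTA preferential rate, but origin Durova is not Hesesta; base rate stands.
The additional-duty order on 5753.60.15 targets Farovia, not Durova; it does not apply.
Duty = 1,421 × $0.73 = $1,037.33.
Total = $19,359.84 + $2,042.15 + $1,037.33 = $22,439.32.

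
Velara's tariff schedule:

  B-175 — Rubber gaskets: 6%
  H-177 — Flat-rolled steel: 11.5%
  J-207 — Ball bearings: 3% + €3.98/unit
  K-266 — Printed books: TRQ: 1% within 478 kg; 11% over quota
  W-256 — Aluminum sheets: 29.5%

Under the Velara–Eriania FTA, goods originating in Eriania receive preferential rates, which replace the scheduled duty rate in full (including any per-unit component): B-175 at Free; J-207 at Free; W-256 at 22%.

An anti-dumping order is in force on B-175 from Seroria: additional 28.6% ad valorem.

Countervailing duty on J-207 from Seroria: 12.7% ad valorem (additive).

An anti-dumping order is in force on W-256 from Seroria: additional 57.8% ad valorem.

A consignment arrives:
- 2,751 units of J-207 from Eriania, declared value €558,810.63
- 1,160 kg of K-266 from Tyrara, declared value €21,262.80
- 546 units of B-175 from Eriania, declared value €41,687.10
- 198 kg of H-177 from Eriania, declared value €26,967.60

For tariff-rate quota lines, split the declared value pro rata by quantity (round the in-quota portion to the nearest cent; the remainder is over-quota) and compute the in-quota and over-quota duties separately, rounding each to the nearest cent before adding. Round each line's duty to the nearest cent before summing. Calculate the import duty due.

€4,564.01

Line 1 (J-207, Eriania, 2,751 units, €558,810.63):
Base rate for J-207 is 3% + €3.98/unit.
Origin Eriania qualifies under the Velara–Eriania agreement and J-207 is covered: preferential rate Free applies instead.
The additional-duty order on J-207 targets Seroria, not Eriania; it does not apply.
Duty = €558,810.63 × 0% = €0.00.
Line 2 (K-266, Tyrara, 1,160 kg, €21,262.80):
Code K-266 is under a tariff-rate quota (threshold 478 kg). In-quota: 478 kg at 1%; over-quota: 682 kg at 11%.
Pro-rata value split: in-quota = €21,262.80 × 478/1,160 = €8,761.74; over-quota = €21,262.80 − €8,761.74 = €12,501.06.
In-quota duty = €8,761.74 × 1% = €87.62. Over-quota duty = €12,501.06 × 11% = €1,375.12.
Line duty = €87.62 + €1,375.12 = €1,462.74.
Line 3 (B-175, Eriania, 546 units, €41,687.10):
Base rate for B-175 is 6%.
Origin Eriania qualifies under the Velara–Eriania agreement and B-175 is covered: preferential rate Free applies instead.
The additional-duty order on B-175 targets Seroria, not Eriania; it does not apply.
Duty = €41,687.10 × 0% = €0.00.
Line 4 (H-177, Eriania, 198 kg, €26,967.60):
Base rate for H-177 is 11.5%.
Origin Eriania is the FTA partner but H-177 is not on the preference list; base rate stands.
Duty = €26,967.60 × 11.5% = €3,101.27.
Total = €0.00 + €1,462.74 + €0.00 + €3,101.27 = €4,564.01.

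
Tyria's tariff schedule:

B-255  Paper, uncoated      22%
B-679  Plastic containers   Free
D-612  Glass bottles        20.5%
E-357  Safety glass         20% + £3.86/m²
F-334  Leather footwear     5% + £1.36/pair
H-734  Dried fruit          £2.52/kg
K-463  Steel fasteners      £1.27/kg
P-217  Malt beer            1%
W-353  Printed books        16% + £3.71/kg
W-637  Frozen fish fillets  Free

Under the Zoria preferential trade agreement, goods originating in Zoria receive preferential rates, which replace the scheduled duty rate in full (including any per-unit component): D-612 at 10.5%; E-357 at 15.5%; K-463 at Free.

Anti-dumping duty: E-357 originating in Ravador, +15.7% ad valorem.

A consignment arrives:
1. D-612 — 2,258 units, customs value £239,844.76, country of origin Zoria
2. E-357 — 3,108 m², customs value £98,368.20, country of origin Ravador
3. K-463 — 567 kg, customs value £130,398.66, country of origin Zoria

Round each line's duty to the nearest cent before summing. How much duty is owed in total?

Line 1 (D-612, Zoria, 2,258 units, £239,844.76):
Base rate for D-612 is 20.5%.
Origin Zoria qualifies under the Tyria–Zoria agreement and D-612 is covered: preferential rate 10.5% applies instead.
Duty = £239,844.76 × 10.5% = £25,183.70.
Line 2 (E-357, Ravador, 3,108 m², £98,368.20):
Base rate for E-357 is 20% + £3.86/m².
E-357 has an FTA preferential rate, but origin Ravador is not Zoria; base rate stands.
Additional duty on E-357 from Ravador: +15.7%. Applied ad valorem rate: 20% + 15.7% = 35.7%.
Duty = £98,368.20 × 35.7% + 3,108 × £3.86 = £47,114.33.
Line 3 (K-463, Zoria, 567 kg, £130,398.66):
Base rate for K-463 is £1.27/kg.
Origin Zoria qualifies under the Tyria–Zoria agreement and K-463 is covered: preferential rate Free applies instead.
Duty = £130,398.66 × 0% = £0.00.
Total = £25,183.70 + £47,114.33 + £0.00 = £72,298.03.

£72,298.03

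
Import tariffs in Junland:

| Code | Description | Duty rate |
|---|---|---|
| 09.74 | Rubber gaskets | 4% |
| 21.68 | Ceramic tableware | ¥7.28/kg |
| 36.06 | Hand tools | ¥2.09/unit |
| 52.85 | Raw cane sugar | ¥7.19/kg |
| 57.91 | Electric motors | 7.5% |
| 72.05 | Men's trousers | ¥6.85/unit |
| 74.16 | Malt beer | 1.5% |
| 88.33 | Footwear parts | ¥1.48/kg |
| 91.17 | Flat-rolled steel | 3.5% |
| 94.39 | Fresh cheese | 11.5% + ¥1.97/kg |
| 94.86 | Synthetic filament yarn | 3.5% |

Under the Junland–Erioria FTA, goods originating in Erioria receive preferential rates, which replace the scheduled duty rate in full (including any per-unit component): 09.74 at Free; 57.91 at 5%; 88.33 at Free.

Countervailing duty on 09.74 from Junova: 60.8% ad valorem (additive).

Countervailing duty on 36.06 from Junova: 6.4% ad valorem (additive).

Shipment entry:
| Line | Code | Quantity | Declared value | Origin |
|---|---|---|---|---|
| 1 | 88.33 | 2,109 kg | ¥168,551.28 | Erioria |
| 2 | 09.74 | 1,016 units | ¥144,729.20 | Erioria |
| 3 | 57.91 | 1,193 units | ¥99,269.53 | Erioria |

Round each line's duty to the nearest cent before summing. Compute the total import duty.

¥4,963.48

Line 1 (88.33, Erioria, 2,109 kg, ¥168,551.28):
Base rate for 88.33 is ¥1.48/kg.
Origin Erioria qualifies under the Junland–Erioria agreement and 88.33 is covered: preferential rate Free applies instead.
Duty = ¥168,551.28 × 0% = ¥0.00.
Line 2 (09.74, Erioria, 1,016 units, ¥144,729.20):
Base rate for 09.74 is 4%.
Origin Erioria qualifies under the Junland–Erioria agreement and 09.74 is covered: preferential rate Free applies instead.
The additional-duty order on 09.74 targets Junova, not Erioria; it does not apply.
Duty = ¥144,729.20 × 0% = ¥0.00.
Line 3 (57.91, Erioria, 1,193 units, ¥99,269.53):
Base rate for 57.91 is 7.5%.
Origin Erioria qualifies under the Junland–Erioria agreement and 57.91 is covered: preferential rate 5% applies instead.
Duty = ¥99,269.53 × 5% = ¥4,963.48.
Total = ¥0.00 + ¥0.00 + ¥4,963.48 = ¥4,963.48.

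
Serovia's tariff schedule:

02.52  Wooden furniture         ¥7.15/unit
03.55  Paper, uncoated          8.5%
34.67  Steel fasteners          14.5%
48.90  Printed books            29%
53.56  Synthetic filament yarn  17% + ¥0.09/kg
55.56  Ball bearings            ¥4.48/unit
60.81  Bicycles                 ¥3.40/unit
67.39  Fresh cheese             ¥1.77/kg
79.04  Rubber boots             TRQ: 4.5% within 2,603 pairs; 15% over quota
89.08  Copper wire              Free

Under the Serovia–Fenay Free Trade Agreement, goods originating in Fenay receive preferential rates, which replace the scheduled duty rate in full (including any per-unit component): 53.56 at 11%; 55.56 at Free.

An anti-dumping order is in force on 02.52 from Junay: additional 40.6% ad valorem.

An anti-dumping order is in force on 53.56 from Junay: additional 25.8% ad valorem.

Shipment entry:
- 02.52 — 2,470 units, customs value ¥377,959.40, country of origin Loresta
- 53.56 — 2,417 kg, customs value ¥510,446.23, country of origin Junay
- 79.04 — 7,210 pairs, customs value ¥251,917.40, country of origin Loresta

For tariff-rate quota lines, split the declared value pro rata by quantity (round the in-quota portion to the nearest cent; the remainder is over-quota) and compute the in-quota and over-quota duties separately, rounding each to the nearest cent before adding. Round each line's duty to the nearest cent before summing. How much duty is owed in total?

Line 1 (02.52, Loresta, 2,470 units, ¥377,959.40):
Base rate for 02.52 is ¥7.15/unit.
The additional-duty order on 02.52 targets Junay, not Loresta; it does not apply.
Duty = 2,470 × ¥7.15 = ¥17,660.50.
Line 2 (53.56, Junay, 2,417 kg, ¥510,446.23):
Base rate for 53.56 is 17% + ¥0.09/kg.
53.56 has an FTA preferential rate, but origin Junay is not Fenay; base rate stands.
Additional duty on 53.56 from Junay: +25.8%. Applied ad valorem rate: 17% + 25.8% = 42.8%.
Duty = ¥510,446.23 × 42.8% + 2,417 × ¥0.09 = ¥218,688.52.
Line 3 (79.04, Loresta, 7,210 pairs, ¥251,917.40):
Code 79.04 is under a tariff-rate quota (threshold 2,603 pairs). In-quota: 2,603 pairs at 4.5%; over-quota: 4,607 pairs at 15%.
Pro-rata value split: in-quota = ¥251,917.40 × 2,603/7,210 = ¥90,948.82; over-quota = ¥251,917.40 − ¥90,948.82 = ¥160,968.58.
In-quota duty = ¥90,948.82 × 4.5% = ¥4,092.70. Over-quota duty = ¥160,968.58 × 15% = ¥24,145.29.
Line duty = ¥4,092.70 + ¥24,145.29 = ¥28,237.99.
Total = ¥17,660.50 + ¥218,688.52 + ¥28,237.99 = ¥264,587.01.

¥264,587.01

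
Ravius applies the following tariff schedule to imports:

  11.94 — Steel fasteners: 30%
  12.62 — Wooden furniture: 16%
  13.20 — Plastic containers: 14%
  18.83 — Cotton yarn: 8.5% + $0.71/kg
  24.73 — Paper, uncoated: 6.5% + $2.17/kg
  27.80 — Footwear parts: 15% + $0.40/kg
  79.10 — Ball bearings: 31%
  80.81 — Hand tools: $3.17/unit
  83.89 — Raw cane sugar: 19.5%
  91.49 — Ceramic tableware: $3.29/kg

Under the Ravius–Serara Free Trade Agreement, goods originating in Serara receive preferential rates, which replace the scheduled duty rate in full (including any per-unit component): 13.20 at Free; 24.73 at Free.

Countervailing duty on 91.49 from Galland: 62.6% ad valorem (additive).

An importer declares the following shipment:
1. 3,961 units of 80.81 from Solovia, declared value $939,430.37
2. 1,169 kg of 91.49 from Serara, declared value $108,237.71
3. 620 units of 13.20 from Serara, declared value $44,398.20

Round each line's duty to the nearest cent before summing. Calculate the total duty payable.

Line 1 (80.81, Solovia, 3,961 units, $939,430.37):
Base rate for 80.81 is $3.17/unit.
Duty = 3,961 × $3.17 = $12,556.37.
Line 2 (91.49, Serara, 1,169 kg, $108,237.71):
Base rate for 91.49 is $3.29/kg.
Origin Serara is the FTA partner but 91.49 is not on the preference list; base rate stands.
The additional-duty order on 91.49 targets Galland, not Serara; it does not apply.
Duty = 1,169 × $3.29 = $3,846.01.
Line 3 (13.20, Serara, 620 units, $44,398.20):
Base rate for 13.20 is 14%.
Origin Serara qualifies under the Ravius–Serara agreement and 13.20 is covered: preferential rate Free applies instead.
Duty = $44,398.20 × 0% = $0.00.
Total = $12,556.37 + $3,846.01 + $0.00 = $16,402.38.

$16,402.38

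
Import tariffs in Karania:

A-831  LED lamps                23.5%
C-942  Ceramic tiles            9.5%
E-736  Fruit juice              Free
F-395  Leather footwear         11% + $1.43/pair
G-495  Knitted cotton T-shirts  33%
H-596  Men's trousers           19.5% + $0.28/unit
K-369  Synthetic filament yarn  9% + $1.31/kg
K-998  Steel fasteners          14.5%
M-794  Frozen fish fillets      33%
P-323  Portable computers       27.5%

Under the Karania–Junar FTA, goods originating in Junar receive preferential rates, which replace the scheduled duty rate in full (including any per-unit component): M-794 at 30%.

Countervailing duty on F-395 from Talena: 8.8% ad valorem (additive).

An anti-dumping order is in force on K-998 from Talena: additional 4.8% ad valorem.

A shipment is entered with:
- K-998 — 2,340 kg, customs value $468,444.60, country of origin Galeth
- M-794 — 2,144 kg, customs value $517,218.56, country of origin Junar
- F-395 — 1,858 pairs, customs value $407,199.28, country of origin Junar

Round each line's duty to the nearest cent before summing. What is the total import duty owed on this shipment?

Line 1 (K-998, Galeth, 2,340 kg, $468,444.60):
Base rate for K-998 is 14.5%.
The additional-duty order on K-998 targets Talena, not Galeth; it does not apply.
Duty = $468,444.60 × 14.5% = $67,924.47.
Line 2 (M-794, Junar, 2,144 kg, $517,218.56):
Base rate for M-794 is 33%.
Origin Junar qualifies under the Karania–Junar agreement and M-794 is covered: preferential rate 30% applies instead.
Duty = $517,218.56 × 30% = $155,165.57.
Line 3 (F-395, Junar, 1,858 pairs, $407,199.28):
Base rate for F-395 is 11% + $1.43/pair.
Origin Junar is the FTA partner but F-395 is not on the preference list; base rate stands.
The additional-duty order on F-395 targets Talena, not Junar; it does not apply.
Duty = $407,199.28 × 11% + 1,858 × $1.43 = $47,448.86.
Total = $67,924.47 + $155,165.57 + $47,448.86 = $270,538.90.

$270,538.90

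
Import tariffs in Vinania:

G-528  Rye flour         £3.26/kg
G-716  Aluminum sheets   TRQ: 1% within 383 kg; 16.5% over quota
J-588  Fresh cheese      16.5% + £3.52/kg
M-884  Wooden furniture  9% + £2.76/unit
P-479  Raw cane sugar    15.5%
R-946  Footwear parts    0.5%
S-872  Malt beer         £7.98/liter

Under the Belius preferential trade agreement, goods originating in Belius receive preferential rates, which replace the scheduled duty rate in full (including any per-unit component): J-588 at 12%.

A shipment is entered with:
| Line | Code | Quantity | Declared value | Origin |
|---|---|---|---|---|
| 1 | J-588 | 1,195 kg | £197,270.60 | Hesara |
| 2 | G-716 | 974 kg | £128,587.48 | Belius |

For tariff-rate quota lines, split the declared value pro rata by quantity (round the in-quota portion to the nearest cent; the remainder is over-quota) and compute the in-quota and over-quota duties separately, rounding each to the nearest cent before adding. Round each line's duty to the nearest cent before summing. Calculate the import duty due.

Line 1 (J-588, Hesara, 1,195 kg, £197,270.60):
Base rate for J-588 is 16.5% + £3.52/kg.
J-588 has an FTA preferential rate, but origin Hesara is not Belius; base rate stands.
Duty = £197,270.60 × 16.5% + 1,195 × £3.52 = £36,756.05.
Line 2 (G-716, Belius, 974 kg, £128,587.48):
Code G-716 is under a tariff-rate quota (threshold 383 kg). In-quota: 383 kg at 1%; over-quota: 591 kg at 16.5%.
Pro-rata value split: in-quota = £128,587.48 × 383/974 = £50,563.66; over-quota = £128,587.48 − £50,563.66 = £78,023.82.
In-quota duty = £50,563.66 × 1% = £505.64. Over-quota duty = £78,023.82 × 16.5% = £12,873.93.
Line duty = £505.64 + £12,873.93 = £13,379.57.
Total = £36,756.05 + £13,379.57 = £50,135.62.

£50,135.62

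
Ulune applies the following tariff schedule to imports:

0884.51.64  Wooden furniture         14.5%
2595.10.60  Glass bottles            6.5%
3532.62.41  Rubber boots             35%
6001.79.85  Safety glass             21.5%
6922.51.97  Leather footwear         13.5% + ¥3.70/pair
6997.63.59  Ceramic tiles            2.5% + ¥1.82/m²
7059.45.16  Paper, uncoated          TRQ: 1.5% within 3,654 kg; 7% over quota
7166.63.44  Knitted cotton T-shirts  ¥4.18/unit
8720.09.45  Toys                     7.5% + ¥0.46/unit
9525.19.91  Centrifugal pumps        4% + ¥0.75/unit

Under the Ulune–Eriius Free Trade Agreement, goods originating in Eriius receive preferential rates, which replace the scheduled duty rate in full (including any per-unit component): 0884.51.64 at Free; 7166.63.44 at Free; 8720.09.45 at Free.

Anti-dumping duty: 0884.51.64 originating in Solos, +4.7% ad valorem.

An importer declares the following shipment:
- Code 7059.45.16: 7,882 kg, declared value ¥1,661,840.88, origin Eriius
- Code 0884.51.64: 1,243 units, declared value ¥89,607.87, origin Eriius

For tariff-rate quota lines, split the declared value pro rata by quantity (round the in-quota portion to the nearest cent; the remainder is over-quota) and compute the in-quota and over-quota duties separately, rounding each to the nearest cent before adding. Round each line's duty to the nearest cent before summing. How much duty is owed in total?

Line 1 (7059.45.16, Eriius, 7,882 kg, ¥1,661,840.88):
Code 7059.45.16 is under a tariff-rate quota (threshold 3,654 kg). In-quota: 3,654 kg at 1.5%; over-quota: 4,228 kg at 7%.
Pro-rata value split: in-quota = ¥1,661,840.88 × 3,654/7,882 = ¥770,409.36; over-quota = ¥1,661,840.88 − ¥770,409.36 = ¥891,431.52.
In-quota duty = ¥770,409.36 × 1.5% = ¥11,556.14. Over-quota duty = ¥891,431.52 × 7% = ¥62,400.21.
Line duty = ¥11,556.14 + ¥62,400.21 = ¥73,956.35.
Line 2 (0884.51.64, Eriius, 1,243 units, ¥89,607.87):
Base rate for 0884.51.64 is 14.5%.
Origin Eriius qualifies under the Ulune–Eriius agreement and 0884.51.64 is covered: preferential rate Free applies instead.
The additional-duty order on 0884.51.64 targets Solos, not Eriius; it does not apply.
Duty = ¥89,607.87 × 0% = ¥0.00.
Total = ¥73,956.35 + ¥0.00 = ¥73,956.35.

¥73,956.35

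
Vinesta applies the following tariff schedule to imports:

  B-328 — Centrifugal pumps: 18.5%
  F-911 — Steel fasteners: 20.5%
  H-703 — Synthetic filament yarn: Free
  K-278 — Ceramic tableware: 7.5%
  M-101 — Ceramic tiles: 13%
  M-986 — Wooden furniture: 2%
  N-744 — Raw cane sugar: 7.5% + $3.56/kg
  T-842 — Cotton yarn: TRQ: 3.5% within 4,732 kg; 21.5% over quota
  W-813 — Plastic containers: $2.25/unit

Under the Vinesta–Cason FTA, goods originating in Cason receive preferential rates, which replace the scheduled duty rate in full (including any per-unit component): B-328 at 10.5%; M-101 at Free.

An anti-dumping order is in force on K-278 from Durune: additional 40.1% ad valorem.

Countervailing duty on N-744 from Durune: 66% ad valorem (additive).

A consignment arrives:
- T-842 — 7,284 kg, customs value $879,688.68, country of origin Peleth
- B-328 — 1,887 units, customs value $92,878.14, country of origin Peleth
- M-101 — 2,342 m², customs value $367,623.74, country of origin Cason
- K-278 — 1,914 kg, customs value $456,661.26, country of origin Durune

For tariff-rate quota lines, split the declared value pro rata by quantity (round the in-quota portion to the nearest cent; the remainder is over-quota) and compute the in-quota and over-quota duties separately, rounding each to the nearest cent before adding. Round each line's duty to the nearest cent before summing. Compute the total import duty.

$320,819.23

Line 1 (T-842, Peleth, 7,284 kg, $879,688.68):
Code T-842 is under a tariff-rate quota (threshold 4,732 kg). In-quota: 4,732 kg at 3.5%; over-quota: 2,552 kg at 21.5%.
Pro-rata value split: in-quota = $879,688.68 × 4,732/7,284 = $571,483.64; over-quota = $879,688.68 − $571,483.64 = $308,205.04.
In-quota duty = $571,483.64 × 3.5% = $20,001.93. Over-quota duty = $308,205.04 × 21.5% = $66,264.08.
Line duty = $20,001.93 + $66,264.08 = $86,266.01.
Line 2 (B-328, Peleth, 1,887 units, $92,878.14):
Base rate for B-328 is 18.5%.
B-328 has an FTA preferential rate, but origin Peleth is not Cason; base rate stands.
Duty = $92,878.14 × 18.5% = $17,182.46.
Line 3 (M-101, Cason, 2,342 m², $367,623.74):
Base rate for M-101 is 13%.
Origin Cason qualifies under the Vinesta–Cason agreement and M-101 is covered: preferential rate Free applies instead.
Duty = $367,623.74 × 0% = $0.00.
Line 4 (K-278, Durune, 1,914 kg, $456,661.26):
Base rate for K-278 is 7.5%.
Additional duty on K-278 from Durune: +40.1%. Applied ad valorem rate: 7.5% + 40.1% = 47.6%.
Duty = $456,661.26 × 47.6% = $217,370.76.
Total = $86,266.01 + $17,182.46 + $0.00 + $217,370.76 = $320,819.23.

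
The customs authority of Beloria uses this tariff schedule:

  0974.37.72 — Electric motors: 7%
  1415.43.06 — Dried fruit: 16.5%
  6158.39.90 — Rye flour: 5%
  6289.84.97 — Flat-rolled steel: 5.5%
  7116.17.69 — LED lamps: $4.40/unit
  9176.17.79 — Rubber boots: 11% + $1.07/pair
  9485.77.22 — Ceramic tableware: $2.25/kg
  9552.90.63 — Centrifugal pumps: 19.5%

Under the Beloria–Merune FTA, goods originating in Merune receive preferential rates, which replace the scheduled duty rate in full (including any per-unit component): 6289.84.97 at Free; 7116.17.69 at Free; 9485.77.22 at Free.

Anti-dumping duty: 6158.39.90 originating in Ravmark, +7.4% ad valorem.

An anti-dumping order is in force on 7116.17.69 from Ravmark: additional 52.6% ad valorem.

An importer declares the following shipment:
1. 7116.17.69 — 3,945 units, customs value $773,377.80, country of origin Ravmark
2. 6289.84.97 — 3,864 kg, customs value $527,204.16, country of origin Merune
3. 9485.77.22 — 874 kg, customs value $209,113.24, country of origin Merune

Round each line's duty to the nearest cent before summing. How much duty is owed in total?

Line 1 (7116.17.69, Ravmark, 3,945 units, $773,377.80):
Base rate for 7116.17.69 is $4.40/unit.
7116.17.69 has an FTA preferential rate, but origin Ravmark is not Merune; base rate stands.
Additional duty on 7116.17.69 from Ravmark: +52.6% ad valorem. Applied ad valorem rate = 52.6%.
Duty = $773,377.80 × 52.6% + 3,945 × $4.40 = $424,154.72.
Line 2 (6289.84.97, Merune, 3,864 kg, $527,204.16):
Base rate for 6289.84.97 is 5.5%.
Origin Merune qualifies under the Beloria–Merune agreement and 6289.84.97 is covered: preferential rate Free applies instead.
Duty = $527,204.16 × 0% = $0.00.
Line 3 (9485.77.22, Merune, 874 kg, $209,113.24):
Base rate for 9485.77.22 is $2.25/kg.
Origin Merune qualifies under the Beloria–Merune agreement and 9485.77.22 is covered: preferential rate Free applies instead.
Duty = $209,113.24 × 0% = $0.00.
Total = $424,154.72 + $0.00 + $0.00 = $424,154.72.

$424,154.72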